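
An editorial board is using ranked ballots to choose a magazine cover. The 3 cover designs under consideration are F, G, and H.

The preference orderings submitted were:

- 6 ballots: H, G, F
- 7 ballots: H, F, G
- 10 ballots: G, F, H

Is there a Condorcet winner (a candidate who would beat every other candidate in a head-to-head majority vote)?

Head-to-head results (23 voters total):
F vs G: G wins 16–7.
F vs H: H wins 13–10.
G vs H: H wins 13–10.
H beats each rival — F (13–10), G (13–10) — so H is the Condorcet winner.

Yes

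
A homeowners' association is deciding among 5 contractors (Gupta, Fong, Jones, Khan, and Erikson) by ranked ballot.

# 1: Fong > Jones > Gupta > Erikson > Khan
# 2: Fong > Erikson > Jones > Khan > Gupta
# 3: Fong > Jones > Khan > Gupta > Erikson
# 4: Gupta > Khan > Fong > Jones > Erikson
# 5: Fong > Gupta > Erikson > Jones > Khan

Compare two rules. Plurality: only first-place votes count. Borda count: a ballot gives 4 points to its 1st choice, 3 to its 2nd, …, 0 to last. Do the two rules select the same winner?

Yes

Plurality first-place counts: Gupta 1, Fong 4, Jones 0, Khan 0, Erikson 0 → Fong.
Borda totals: Gupta 10, Fong 18, Jones 10, Khan 6, Erikson 6 → Fong.
The two rules agree on Fong.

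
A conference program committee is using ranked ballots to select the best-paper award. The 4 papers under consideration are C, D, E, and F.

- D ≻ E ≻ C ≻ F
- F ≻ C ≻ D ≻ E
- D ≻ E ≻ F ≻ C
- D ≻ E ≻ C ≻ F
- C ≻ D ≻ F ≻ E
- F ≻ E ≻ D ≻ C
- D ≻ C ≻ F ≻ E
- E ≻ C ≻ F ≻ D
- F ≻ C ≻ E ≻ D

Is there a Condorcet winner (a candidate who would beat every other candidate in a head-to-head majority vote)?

Yes

Head-to-head results (9 voters total):
C vs D: D wins 5–4.
C vs E: E wins 5–4.
C vs F: C wins 5–4.
D vs E: D wins 6–3.
D vs F: D wins 5–4.
E vs F: F wins 5–4.
D beats each rival — C (5–4), E (6–3), F (5–4) — so D is the Condorcet winner.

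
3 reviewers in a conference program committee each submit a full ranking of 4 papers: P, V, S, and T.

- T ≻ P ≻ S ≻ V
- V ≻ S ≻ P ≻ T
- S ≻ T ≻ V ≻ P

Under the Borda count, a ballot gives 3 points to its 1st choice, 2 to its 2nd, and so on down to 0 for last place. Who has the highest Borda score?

S

Borda scores:
  P: 2 + 1 + 0 = 3
  V: 0 + 3 + 1 = 4
  S: 1 + 2 + 3 = 6
  T: 3 + 0 + 2 = 5
S has the highest total.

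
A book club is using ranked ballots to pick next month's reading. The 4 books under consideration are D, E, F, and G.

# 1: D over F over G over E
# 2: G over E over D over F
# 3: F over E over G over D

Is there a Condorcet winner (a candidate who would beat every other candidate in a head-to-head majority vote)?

No

Head-to-head results (3 voters total):
D vs E: E wins 2–1.
D vs F: D wins 2–1.
D vs G: G wins 2–1.
E vs F: F wins 2–1.
E vs G: G wins 2–1.
F vs G: F wins 2–1.
No candidate beats all others: D beats F beats E beats D, a majority cycle.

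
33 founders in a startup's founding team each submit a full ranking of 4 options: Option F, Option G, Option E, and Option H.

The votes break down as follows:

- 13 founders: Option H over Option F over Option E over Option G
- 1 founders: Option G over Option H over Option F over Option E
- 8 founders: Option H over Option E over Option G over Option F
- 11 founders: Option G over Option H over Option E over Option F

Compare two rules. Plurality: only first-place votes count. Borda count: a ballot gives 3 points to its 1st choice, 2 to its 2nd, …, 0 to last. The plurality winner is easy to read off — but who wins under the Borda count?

Option H

Plurality first-place counts: Option F 0, Option G 12, Option E 0, Option H 21 → Option H.
Borda totals: Option F 27, Option G 44, Option E 40, Option H 87 → Option H.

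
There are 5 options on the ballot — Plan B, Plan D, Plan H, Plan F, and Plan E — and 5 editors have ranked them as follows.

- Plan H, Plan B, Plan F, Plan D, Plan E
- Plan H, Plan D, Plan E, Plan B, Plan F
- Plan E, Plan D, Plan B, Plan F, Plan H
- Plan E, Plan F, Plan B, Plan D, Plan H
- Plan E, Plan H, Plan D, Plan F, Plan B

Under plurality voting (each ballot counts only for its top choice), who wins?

First-place vote totals:
  Plan B: 0
  Plan D: 0
  Plan H: 2
  Plan F: 0
  Plan E: 3
Plan E has the most first-place votes.

Plan E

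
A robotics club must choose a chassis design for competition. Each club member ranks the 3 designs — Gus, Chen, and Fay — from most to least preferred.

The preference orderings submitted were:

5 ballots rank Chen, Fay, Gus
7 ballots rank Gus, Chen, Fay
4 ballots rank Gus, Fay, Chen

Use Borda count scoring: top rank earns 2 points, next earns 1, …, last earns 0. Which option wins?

Borda scores:
  Gus: 5·0 + 7·2 + 4·2 = 22
  Chen: 5·2 + 7·1 + 4·0 = 17
  Fay: 5·1 + 7·0 + 4·1 = 9
Gus has the highest total.

Gus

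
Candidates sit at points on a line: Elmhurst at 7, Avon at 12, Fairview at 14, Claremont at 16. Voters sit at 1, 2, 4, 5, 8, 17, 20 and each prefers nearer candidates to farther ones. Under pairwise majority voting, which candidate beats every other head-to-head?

With single-peaked preferences on a line, the Condorcet winner is the candidate closest to the median voter.
The median voter (position 5) is closest to Elmhurst at 7.
Check: Elmhurst vs Claremont — voters closer to Elmhurst: 5 of 7.

Elmhurst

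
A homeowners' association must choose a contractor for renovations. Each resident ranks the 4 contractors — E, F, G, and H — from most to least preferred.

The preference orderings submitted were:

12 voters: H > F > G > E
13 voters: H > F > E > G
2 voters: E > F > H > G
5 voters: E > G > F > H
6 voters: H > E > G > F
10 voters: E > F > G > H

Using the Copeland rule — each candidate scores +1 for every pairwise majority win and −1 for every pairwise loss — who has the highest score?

Pairwise results:
  E vs F: F wins 25–23.
  E vs G: E wins 36–12.
  E vs H: H wins 31–17.
  F vs G: F wins 37–11.
  F vs H: H wins 31–17.
  G vs H: H wins 33–15.
Copeland scores (wins − losses):
  E: 1 − 2 = -1
  F: 2 − 1 = 1
  G: 0 − 3 = -3
  H: 3 − 0 = 3
H has the best Copeland score.

H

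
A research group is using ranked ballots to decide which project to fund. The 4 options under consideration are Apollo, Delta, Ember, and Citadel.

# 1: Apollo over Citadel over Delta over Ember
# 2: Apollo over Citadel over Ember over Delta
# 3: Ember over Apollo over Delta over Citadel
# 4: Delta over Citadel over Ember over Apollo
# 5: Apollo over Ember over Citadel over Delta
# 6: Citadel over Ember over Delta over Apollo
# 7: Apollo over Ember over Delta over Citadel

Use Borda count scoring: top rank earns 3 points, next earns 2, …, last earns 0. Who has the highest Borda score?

Apollo

Borda scores:
  Apollo: 3 + 3 + 2 + 0 + 3 + 0 + 3 = 14
  Delta: 1 + 0 + 1 + 3 + 0 + 1 + 1 = 7
  Ember: 0 + 1 + 3 + 1 + 2 + 2 + 2 = 11
  Citadel: 2 + 2 + 0 + 2 + 1 + 3 + 0 = 10
Apollo has the highest total.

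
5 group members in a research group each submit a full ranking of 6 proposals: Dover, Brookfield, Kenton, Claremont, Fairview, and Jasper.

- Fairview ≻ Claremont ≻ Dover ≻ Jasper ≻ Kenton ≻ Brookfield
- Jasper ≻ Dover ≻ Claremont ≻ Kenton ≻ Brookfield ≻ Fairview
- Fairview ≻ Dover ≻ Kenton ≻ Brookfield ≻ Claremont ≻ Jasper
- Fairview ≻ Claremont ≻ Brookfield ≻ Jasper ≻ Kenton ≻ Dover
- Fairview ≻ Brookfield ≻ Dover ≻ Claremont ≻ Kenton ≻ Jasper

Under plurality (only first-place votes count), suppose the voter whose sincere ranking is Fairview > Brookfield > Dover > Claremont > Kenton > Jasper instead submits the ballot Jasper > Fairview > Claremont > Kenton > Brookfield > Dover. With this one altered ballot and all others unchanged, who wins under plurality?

First-place totals with the altered ballot: Dover 0, Brookfield 0, Kenton 0, Claremont 0, Fairview 3, Jasper 2.
The winner is unchanged: still Fairview.

Fairview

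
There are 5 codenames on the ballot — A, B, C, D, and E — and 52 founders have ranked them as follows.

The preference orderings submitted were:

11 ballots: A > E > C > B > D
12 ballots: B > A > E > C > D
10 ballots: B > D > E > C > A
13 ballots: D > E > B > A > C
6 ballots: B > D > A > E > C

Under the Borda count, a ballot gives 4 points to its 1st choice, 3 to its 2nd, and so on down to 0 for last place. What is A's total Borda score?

105

Borda scores:
  A: 11·4 + 12·3 + 10·0 + 13·1 + 6·2 = 105
  B: 11·1 + 12·4 + 10·4 + 13·2 + 6·4 = 149
  C: 11·2 + 12·1 + 10·1 + 13·0 + 6·0 = 44
  D: 11·0 + 12·0 + 10·3 + 13·4 + 6·3 = 100
  E: 11·3 + 12·2 + 10·2 + 13·3 + 6·1 = 122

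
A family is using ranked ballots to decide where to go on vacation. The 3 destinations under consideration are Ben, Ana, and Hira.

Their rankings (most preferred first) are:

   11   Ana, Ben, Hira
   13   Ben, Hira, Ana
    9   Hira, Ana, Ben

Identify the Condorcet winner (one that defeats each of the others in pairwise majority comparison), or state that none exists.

Head-to-head results (33 voters total):
Ben vs Ana: Ana wins 20–13.
Ben vs Hira: Ben wins 24–9.
Ana vs Hira: Hira wins 22–11.
No candidate beats all others: Ben beats Hira beats Ana beats Ben, a majority cycle.

None — there is no Condorcet winner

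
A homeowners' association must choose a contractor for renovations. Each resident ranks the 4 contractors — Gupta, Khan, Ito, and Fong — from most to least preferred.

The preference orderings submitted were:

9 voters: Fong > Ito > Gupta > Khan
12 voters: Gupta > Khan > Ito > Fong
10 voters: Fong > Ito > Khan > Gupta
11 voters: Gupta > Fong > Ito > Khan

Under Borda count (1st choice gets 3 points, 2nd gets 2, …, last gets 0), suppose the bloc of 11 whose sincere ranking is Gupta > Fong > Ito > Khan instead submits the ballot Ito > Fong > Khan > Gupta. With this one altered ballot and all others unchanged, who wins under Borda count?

Ito

Borda totals with the altered ballot: Gupta 45, Khan 45, Ito 83, Fong 79.
The switch changes the winner from Fong to Ito.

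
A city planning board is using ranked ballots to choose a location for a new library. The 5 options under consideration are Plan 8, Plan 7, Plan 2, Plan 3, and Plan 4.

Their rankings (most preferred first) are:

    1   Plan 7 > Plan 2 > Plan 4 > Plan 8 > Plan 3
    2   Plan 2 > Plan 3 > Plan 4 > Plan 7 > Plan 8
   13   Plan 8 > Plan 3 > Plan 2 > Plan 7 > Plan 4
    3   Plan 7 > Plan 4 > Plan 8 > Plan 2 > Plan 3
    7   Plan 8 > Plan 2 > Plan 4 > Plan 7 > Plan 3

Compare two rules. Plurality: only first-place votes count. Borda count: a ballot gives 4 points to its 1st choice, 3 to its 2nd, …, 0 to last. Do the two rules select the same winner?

Plurality first-place counts: Plan 8 20, Plan 7 4, Plan 2 2, Plan 3 0, Plan 4 0 → Plan 8.
Borda totals: Plan 8 87, Plan 7 38, Plan 2 61, Plan 3 45, Plan 4 29 → Plan 8.
The two rules agree on Plan 8.

Yes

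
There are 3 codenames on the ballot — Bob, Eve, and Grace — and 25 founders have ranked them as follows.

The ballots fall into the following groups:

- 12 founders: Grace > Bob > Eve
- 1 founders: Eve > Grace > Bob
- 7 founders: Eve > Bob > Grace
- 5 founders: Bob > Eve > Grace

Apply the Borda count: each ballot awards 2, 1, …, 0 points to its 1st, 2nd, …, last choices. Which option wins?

Bob

Borda scores:
  Bob: 12·1 + 0 + 7·1 + 5·2 = 29
  Eve: 12·0 + 2 + 7·2 + 5·1 = 21
  Grace: 12·2 + 1 + 7·0 + 5·0 = 25
Bob has the highest total.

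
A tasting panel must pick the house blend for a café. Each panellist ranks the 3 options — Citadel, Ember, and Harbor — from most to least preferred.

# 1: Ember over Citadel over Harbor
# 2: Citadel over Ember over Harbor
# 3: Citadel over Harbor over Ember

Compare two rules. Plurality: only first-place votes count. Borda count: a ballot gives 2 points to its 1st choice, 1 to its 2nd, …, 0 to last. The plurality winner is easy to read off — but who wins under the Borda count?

Citadel

Plurality first-place counts: Citadel 2, Ember 1, Harbor 0 → Citadel.
Borda totals: Citadel 5, Ember 3, Harbor 1 → Citadel.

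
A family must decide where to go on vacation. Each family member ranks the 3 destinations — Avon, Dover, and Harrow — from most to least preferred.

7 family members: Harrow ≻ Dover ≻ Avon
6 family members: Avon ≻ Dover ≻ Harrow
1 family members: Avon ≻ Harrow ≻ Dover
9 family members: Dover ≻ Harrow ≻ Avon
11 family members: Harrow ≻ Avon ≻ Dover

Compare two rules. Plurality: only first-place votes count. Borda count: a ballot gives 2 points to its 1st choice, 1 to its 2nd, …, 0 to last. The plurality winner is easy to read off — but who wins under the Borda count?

Plurality first-place counts: Avon 7, Dover 9, Harrow 18 → Harrow.
Borda totals: Avon 25, Dover 31, Harrow 46 → Harrow.

Harrow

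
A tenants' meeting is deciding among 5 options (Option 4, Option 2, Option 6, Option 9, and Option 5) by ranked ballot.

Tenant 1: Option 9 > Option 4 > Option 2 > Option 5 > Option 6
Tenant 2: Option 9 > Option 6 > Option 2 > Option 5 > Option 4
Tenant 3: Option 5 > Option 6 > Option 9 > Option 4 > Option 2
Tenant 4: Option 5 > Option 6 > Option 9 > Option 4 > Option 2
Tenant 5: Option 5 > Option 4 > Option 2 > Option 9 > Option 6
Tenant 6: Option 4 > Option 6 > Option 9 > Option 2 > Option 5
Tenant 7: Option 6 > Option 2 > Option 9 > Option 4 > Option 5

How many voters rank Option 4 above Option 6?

Ballots ranking Option 4 above Option 6: 3.
Ballots ranking Option 6 above Option 4: 4.
So 3 of 7 voters prefer Option 4 to Option 6.

3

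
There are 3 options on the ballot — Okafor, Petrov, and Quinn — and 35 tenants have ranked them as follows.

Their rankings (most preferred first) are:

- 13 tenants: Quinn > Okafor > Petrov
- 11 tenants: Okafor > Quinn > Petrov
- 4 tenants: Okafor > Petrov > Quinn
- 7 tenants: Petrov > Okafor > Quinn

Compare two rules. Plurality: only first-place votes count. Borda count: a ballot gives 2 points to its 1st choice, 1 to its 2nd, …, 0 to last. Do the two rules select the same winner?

Plurality first-place counts: Okafor 15, Petrov 7, Quinn 13 → Okafor.
Borda totals: Okafor 50, Petrov 18, Quinn 37 → Okafor.
The two rules agree on Okafor.

Yes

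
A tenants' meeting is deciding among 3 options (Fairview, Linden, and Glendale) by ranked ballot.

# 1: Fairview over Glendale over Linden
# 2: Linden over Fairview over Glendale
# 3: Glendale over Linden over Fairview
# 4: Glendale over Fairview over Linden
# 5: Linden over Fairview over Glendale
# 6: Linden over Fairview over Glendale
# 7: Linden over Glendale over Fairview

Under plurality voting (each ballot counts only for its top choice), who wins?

Linden

First-place vote totals:
  Fairview: 1
  Linden: 4
  Glendale: 2
Linden has the most first-place votes.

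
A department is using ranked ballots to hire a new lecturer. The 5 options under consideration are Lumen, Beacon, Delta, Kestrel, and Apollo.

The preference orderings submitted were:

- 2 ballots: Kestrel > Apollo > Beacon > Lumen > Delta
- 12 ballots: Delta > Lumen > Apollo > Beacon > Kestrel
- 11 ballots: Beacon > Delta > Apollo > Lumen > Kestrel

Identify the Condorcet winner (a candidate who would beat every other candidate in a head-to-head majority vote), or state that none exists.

Head-to-head results (25 voters total):
Lumen vs Beacon: Beacon wins 13–12.
Lumen vs Delta: Delta wins 23–2.
Lumen vs Kestrel: Lumen wins 23–2.
Lumen vs Apollo: Apollo wins 13–12.
Beacon vs Delta: Beacon wins 13–12.
Beacon vs Kestrel: Beacon wins 23–2.
Beacon vs Apollo: Apollo wins 14–11.
Delta vs Kestrel: Delta wins 23–2.
Delta vs Apollo: Delta wins 23–2.
Kestrel vs Apollo: Apollo wins 23–2.
No candidate beats all others: Beacon beats Delta beats Apollo beats Beacon, a majority cycle.

No Condorcet winner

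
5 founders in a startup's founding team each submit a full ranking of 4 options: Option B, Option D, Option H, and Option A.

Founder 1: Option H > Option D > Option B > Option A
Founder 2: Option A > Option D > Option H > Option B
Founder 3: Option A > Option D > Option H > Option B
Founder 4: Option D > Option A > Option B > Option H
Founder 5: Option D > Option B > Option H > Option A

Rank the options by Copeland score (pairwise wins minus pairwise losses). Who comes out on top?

Pairwise results:
  Option B vs Option D: Option D wins 5–0.
  Option B vs Option H: Option H wins 3–2.
  Option B vs Option A: Option A wins 3–2.
  Option D vs Option H: Option D wins 4–1.
  Option D vs Option A: Option D wins 3–2.
  Option H vs Option A: Option A wins 3–2.
Copeland scores (wins − losses):
  Option B: 0 − 3 = -3
  Option D: 3 − 0 = 3
  Option H: 1 − 2 = -1
  Option A: 2 − 1 = 1
Option D has the best Copeland score.

Option D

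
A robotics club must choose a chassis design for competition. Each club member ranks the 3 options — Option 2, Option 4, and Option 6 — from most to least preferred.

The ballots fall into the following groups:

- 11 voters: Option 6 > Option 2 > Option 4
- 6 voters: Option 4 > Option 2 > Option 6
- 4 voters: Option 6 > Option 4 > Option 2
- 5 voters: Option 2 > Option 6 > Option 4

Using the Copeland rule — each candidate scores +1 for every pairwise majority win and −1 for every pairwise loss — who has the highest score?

Pairwise results:
  Option 2 vs Option 4: Option 2 wins 16–10.
  Option 2 vs Option 6: Option 6 wins 15–11.
  Option 4 vs Option 6: Option 6 wins 20–6.
Copeland scores (wins − losses):
  Option 2: 1 − 1 = 0
  Option 4: 0 − 2 = -2
  Option 6: 2 − 0 = 2
Option 6 has the best Copeland score.

Option 6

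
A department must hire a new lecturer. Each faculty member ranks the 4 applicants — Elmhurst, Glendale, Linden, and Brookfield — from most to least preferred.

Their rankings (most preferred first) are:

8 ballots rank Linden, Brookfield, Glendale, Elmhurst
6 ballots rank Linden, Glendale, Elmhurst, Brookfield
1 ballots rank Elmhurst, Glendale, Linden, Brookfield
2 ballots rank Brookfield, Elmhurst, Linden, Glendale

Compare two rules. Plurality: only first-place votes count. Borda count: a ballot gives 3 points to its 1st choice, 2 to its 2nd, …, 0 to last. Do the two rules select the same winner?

Plurality first-place counts: Elmhurst 1, Glendale 0, Linden 14, Brookfield 2 → Linden.
Borda totals: Elmhurst 13, Glendale 22, Linden 45, Brookfield 22 → Linden.
The two rules agree on Linden.

Yes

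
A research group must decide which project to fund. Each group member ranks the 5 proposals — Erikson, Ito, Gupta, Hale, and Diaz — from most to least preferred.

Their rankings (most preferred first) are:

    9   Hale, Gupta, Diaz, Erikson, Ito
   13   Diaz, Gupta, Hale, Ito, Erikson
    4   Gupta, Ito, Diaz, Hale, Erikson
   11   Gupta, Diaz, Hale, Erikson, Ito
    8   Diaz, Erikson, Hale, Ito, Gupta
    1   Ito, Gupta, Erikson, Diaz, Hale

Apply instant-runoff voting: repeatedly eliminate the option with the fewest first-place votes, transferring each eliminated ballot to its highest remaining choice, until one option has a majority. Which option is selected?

Round 1: Diaz 21, Gupta 15, Hale 9, Ito 1, Erikson 0. Erikson has the fewest and is eliminated.
Round 2: Diaz 21, Gupta 15, Hale 9, Ito 1. Ito has the fewest and is eliminated.
Round 3: Diaz 21, Gupta 16, Hale 9. Hale has the fewest and is eliminated.
Round 4: Gupta 25, Diaz 21. Gupta has a majority.

Gupta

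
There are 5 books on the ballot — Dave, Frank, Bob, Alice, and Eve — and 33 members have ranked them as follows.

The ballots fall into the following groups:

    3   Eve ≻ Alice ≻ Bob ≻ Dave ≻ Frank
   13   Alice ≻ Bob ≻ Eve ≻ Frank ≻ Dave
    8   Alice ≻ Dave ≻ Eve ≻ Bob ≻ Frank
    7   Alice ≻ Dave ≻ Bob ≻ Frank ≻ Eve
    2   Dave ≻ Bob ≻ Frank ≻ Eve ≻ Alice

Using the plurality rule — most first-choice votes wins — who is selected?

First-place vote totals:
  Dave: 2
  Frank: 0
  Bob: 0
  Alice: 28
  Eve: 3
Alice has the most first-place votes.

Alice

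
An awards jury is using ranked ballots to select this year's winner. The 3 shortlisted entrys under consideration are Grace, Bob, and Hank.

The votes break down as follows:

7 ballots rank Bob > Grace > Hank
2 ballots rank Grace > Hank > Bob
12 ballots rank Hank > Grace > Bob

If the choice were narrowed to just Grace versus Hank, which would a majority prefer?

Hank

Ballots ranking Grace above Hank: 7+2 = 9.
Ballots ranking Hank above Grace: 12.
Hank wins the head-to-head, 12–9.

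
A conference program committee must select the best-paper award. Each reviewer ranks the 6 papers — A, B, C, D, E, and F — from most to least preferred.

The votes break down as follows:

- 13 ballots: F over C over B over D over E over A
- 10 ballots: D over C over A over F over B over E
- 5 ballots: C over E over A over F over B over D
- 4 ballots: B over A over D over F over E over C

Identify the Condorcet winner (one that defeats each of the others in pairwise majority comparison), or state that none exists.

There is no Condorcet winner

Head-to-head results (32 voters total):
A vs B: B wins 17–15.
A vs C: C wins 28–4.
A vs D: D wins 23–9.
A vs E: E wins 18–14.
A vs F: A wins 19–13.
B vs C: C wins 28–4.
B vs D: B wins 22–10.
B vs E: B wins 27–5.
B vs F: F wins 28–4.
C vs D: C wins 18–14.
C vs E: C wins 28–4.
C vs F: F wins 17–15.
D vs E: D wins 27–5.
D vs F: F wins 18–14.
E vs F: F wins 27–5.
No candidate beats all others: A beats F beats B beats A, a majority cycle.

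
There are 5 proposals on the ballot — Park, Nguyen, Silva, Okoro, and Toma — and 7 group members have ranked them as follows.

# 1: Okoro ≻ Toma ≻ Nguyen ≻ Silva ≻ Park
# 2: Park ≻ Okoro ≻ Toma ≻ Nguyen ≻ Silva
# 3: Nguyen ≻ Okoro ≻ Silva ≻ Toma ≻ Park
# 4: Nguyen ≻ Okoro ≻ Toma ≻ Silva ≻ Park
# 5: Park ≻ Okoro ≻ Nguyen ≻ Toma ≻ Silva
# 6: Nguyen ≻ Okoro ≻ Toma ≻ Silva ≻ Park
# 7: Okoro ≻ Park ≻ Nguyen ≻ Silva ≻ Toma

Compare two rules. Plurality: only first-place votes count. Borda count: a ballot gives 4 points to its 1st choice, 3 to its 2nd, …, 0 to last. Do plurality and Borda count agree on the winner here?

Plurality first-place counts: Park 2, Nguyen 3, Silva 0, Okoro 2, Toma 0 → Nguyen.
Borda totals: Park 11, Nguyen 19, Silva 6, Okoro 23, Toma 11 → Okoro.
The two rules disagree: plurality picks Nguyen, Borda picks Okoro.

No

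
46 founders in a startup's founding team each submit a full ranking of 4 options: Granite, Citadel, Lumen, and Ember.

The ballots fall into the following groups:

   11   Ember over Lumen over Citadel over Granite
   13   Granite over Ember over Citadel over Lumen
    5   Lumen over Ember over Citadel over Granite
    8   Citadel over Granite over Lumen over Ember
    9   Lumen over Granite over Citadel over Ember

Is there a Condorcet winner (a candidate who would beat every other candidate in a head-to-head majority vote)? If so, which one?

No Condorcet winner

Head-to-head results (46 voters total):
Granite vs Citadel: Citadel wins 24–22.
Granite vs Lumen: Lumen wins 25–21.
Granite vs Ember: Granite wins 30–16.
Citadel vs Lumen: Lumen wins 25–21.
Citadel vs Ember: Ember wins 29–17.
Lumen vs Ember: Ember wins 24–22.
No candidate beats all others: Granite beats Ember beats Citadel beats Granite, a majority cycle.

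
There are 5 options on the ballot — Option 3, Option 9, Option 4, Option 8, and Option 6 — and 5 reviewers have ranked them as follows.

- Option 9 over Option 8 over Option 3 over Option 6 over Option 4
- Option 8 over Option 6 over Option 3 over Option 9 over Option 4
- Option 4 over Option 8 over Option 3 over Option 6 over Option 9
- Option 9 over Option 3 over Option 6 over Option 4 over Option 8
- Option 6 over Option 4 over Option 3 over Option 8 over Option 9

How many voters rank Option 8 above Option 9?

Ballots ranking Option 8 above Option 9: 3.
Ballots ranking Option 9 above Option 8: 2.
So 3 of 5 voters prefer Option 8 to Option 9.

3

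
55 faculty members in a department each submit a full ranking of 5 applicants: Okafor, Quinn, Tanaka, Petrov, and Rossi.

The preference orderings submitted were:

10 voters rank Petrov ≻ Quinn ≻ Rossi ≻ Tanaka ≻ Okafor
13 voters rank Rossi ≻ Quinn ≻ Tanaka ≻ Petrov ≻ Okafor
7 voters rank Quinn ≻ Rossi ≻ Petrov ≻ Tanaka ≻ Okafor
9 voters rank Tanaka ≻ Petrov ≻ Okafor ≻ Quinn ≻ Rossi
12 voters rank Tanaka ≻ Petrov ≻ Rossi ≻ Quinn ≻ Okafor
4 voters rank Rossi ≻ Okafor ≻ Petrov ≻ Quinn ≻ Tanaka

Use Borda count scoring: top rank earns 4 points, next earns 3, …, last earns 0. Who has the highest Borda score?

Petrov

Borda scores:
  Okafor: 10·0 + 13·0 + 7·0 + 9·2 + 12·0 + 4·3 = 30
  Quinn: 10·3 + 13·3 + 7·4 + 9·1 + 12·1 + 4·1 = 122
  Tanaka: 10·1 + 13·2 + 7·1 + 9·4 + 12·4 + 4·0 = 127
  Petrov: 10·4 + 13·1 + 7·2 + 9·3 + 12·3 + 4·2 = 138
  Rossi: 10·2 + 13·4 + 7·3 + 9·0 + 12·2 + 4·4 = 133
Petrov has the highest total.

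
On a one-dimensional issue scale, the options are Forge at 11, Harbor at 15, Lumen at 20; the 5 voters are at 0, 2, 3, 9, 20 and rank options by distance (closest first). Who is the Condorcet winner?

With single-peaked preferences on a line, the Condorcet winner is the candidate closest to the median voter.
The median voter (position 3) is closest to Forge at 11.
Check: Forge vs Harbor — voters closer to Forge: 4 of 5.

Forge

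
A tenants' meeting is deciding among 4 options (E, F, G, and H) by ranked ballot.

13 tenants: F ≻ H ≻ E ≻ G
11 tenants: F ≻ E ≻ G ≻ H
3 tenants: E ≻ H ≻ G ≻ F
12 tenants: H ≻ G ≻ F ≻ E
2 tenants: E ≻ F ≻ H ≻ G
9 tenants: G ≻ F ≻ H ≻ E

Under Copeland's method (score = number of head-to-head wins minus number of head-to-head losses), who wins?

Pairwise results:
  E vs F: F wins 45–5.
  E vs G: E wins 29–21.
  E vs H: H wins 34–16.
  F vs G: F wins 26–24.
  F vs H: F wins 35–15.
  G vs H: H wins 30–20.
Copeland scores (wins − losses):
  E: 1 − 2 = -1
  F: 3 − 0 = 3
  G: 0 − 3 = -3
  H: 2 − 1 = 1
F has the best Copeland score.

F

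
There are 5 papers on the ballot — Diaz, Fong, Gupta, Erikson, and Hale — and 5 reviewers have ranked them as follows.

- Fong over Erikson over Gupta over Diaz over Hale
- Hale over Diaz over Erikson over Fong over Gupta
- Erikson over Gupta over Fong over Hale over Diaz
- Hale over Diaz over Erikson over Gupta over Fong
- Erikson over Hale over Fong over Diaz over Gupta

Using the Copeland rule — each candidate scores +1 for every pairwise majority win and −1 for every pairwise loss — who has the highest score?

Erikson

Pairwise results:
  Diaz vs Fong: Fong wins 3–2.
  Diaz vs Gupta: Diaz wins 3–2.
  Diaz vs Erikson: Erikson wins 3–2.
  Diaz vs Hale: Hale wins 4–1.
  Fong vs Gupta: Fong wins 3–2.
  Fong vs Erikson: Erikson wins 4–1.
  Fong vs Hale: Hale wins 3–2.
  Gupta vs Erikson: Erikson wins 5–0.
  Gupta vs Hale: Hale wins 3–2.
  Erikson vs Hale: Erikson wins 3–2.
Copeland scores (wins − losses):
  Diaz: 1 − 3 = -2
  Fong: 2 − 2 = 0
  Gupta: 0 − 4 = -4
  Erikson: 4 − 0 = 4
  Hale: 3 − 1 = 2
Erikson has the best Copeland score.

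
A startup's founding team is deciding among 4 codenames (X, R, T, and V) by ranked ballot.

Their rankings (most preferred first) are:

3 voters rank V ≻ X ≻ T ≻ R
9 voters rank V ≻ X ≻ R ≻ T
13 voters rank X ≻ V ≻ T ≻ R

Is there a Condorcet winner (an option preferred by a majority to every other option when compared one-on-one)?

Head-to-head results (25 voters total):
X vs R: X wins 25–0.
X vs T: X wins 25–0.
X vs V: X wins 13–12.
R vs T: T wins 16–9.
R vs V: V wins 25–0.
T vs V: V wins 25–0.
X beats each rival — R (25–0), T (25–0), V (13–12) — so X is the Condorcet winner.

Yes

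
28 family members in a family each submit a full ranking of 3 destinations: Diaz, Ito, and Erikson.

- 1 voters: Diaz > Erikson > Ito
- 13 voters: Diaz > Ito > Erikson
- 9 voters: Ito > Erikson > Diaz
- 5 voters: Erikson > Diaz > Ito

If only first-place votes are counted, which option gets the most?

First-place vote totals:
  Diaz: 14
  Ito: 9
  Erikson: 5
Diaz has the most first-place votes.

Diaz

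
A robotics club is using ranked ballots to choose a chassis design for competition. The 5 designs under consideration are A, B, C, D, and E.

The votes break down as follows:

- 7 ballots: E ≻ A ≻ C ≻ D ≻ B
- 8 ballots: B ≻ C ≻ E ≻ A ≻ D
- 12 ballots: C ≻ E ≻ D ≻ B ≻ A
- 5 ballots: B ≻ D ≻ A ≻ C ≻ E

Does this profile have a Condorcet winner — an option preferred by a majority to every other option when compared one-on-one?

Yes

Head-to-head results (32 voters total):
A vs B: B wins 25–7.
A vs C: C wins 20–12.
A vs D: D wins 17–15.
A vs E: E wins 27–5.
B vs C: C wins 19–13.
B vs D: D wins 19–13.
B vs E: E wins 19–13.
C vs D: C wins 27–5.
C vs E: C wins 25–7.
D vs E: E wins 27–5.
C beats each rival — A (20–12), B (19–13), D (27–5), E (25–7) — so C is the Condorcet winner.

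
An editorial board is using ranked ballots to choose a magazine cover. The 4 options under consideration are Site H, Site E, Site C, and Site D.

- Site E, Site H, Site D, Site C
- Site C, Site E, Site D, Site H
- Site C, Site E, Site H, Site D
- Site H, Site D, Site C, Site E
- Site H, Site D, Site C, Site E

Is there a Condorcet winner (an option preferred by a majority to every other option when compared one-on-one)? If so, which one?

Head-to-head results (5 voters total):
Site H vs Site E: Site E wins 3–2.
Site H vs Site C: Site H wins 3–2.
Site H vs Site D: Site H wins 4–1.
Site E vs Site C: Site C wins 4–1.
Site E vs Site D: Site E wins 3–2.
Site C vs Site D: Site D wins 3–2.
No candidate beats all others: Site H beats Site C beats Site E beats Site H, a majority cycle.

No Condorcet winner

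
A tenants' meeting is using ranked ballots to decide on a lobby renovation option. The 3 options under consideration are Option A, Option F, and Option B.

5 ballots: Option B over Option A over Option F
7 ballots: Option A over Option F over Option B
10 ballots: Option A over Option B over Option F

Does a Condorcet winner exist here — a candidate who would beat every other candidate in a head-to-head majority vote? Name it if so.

Head-to-head results (22 voters total):
Option A vs Option F: Option A wins 22–0.
Option A vs Option B: Option A wins 17–5.
Option F vs Option B: Option B wins 15–7.
Option A beats each rival — Option F (22–0), Option B (17–5) — so Option A is the Condorcet winner.

Option A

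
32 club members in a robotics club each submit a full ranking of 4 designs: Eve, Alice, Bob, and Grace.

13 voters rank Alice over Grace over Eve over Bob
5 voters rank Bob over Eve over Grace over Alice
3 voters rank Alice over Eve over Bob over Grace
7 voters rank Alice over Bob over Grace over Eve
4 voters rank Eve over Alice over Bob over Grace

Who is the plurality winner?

Alice

First-place vote totals:
  Eve: 4
  Alice: 23
  Bob: 5
  Grace: 0
Alice has the most first-place votes.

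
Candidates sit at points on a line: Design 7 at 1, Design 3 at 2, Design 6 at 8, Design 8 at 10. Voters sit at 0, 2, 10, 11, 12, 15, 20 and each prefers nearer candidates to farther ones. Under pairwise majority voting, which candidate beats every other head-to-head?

With single-peaked preferences on a line, the Condorcet winner is the candidate closest to the median voter.
The median voter (position 11) is closest to Design 8 at 10.
Check: Design 8 vs Design 7 — voters closer to Design 8: 5 of 7.

Design 8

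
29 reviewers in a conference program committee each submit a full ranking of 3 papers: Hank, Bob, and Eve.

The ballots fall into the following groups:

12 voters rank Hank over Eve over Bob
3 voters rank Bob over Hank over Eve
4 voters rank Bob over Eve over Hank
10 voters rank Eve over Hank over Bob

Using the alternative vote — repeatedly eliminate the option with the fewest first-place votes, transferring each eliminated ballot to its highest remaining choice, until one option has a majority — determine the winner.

Round 1: Hank 12, Eve 10, Bob 7. Bob has the fewest and is eliminated.
Round 2: Hank 15, Eve 14. Hank has a majority.

Hank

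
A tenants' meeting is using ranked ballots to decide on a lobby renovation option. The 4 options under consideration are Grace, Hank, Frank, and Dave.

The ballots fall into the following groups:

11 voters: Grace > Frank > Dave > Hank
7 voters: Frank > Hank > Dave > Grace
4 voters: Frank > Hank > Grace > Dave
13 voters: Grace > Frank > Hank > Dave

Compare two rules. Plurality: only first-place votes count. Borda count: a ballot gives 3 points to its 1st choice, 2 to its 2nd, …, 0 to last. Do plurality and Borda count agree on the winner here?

No

Plurality first-place counts: Grace 24, Hank 0, Frank 11, Dave 0 → Grace.
Borda totals: Grace 76, Hank 35, Frank 81, Dave 18 → Frank.
The two rules disagree: plurality picks Grace, Borda picks Frank.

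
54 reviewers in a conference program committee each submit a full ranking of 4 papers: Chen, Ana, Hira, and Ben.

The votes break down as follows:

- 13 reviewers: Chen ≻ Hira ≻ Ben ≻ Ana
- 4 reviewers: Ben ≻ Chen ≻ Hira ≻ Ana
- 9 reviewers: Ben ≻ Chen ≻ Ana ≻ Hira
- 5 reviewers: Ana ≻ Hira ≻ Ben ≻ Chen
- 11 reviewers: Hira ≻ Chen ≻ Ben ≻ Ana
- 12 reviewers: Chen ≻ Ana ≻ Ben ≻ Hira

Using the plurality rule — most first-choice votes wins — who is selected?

First-place vote totals:
  Chen: 25
  Ana: 5
  Hira: 11
  Ben: 13
Chen has the most first-place votes.

Chen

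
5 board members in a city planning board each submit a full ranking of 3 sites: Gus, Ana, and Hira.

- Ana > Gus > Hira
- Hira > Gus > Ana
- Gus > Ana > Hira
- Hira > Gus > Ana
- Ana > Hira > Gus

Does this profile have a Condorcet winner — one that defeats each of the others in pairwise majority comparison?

Head-to-head results (5 voters total):
Gus vs Ana: Gus wins 3–2.
Gus vs Hira: Hira wins 3–2.
Ana vs Hira: Ana wins 3–2.
No candidate beats all others: Gus beats Ana beats Hira beats Gus, a majority cycle.

No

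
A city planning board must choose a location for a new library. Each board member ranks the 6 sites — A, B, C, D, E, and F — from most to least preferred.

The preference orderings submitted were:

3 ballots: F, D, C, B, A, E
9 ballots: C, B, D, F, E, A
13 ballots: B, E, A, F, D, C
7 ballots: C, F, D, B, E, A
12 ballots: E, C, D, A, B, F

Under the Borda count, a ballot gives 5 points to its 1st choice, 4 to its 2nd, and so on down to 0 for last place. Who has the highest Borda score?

Borda scores:
  A: 3·1 + 9·0 + 13·3 + 7·0 + 12·2 = 66
  B: 3·2 + 9·4 + 13·5 + 7·2 + 12·1 = 133
  C: 3·3 + 9·5 + 13·0 + 7·5 + 12·4 = 137
  D: 3·4 + 9·3 + 13·1 + 7·3 + 12·3 = 109
  E: 3·0 + 9·1 + 13·4 + 7·1 + 12·5 = 128
  F: 3·5 + 9·2 + 13·2 + 7·4 + 12·0 = 87
C has the highest total.

C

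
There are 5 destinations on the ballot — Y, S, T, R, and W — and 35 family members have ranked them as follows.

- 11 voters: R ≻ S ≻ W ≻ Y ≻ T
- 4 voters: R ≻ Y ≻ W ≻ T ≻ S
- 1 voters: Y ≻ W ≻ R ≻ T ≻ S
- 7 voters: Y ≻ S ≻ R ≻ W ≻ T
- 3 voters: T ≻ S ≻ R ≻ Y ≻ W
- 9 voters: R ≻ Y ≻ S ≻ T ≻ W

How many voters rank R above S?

25

Ballots ranking R above S: 11+4+1+9 = 25.
Ballots ranking S above R: 7+3 = 10.
So 25 of 35 voters prefer R to S.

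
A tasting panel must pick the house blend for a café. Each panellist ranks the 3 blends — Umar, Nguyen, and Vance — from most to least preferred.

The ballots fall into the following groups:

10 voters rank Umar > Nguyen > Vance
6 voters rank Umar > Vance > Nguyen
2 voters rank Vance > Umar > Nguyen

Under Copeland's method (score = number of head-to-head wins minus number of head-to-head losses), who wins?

Umar

Pairwise results:
  Umar vs Nguyen: Umar wins 18–0.
  Umar vs Vance: Umar wins 16–2.
  Nguyen vs Vance: Nguyen wins 10–8.
Copeland scores (wins − losses):
  Umar: 2 − 0 = 2
  Nguyen: 1 − 1 = 0
  Vance: 0 − 2 = -2
Umar has the best Copeland score.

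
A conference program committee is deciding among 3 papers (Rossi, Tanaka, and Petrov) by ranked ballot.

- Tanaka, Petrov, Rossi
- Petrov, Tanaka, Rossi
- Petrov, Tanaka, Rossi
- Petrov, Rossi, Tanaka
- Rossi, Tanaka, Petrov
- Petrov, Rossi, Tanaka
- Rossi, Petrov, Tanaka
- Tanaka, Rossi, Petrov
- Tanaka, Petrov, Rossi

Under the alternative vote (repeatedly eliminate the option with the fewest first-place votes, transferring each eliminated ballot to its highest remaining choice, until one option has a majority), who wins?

Petrov

Round 1: Petrov 4, Tanaka 3, Rossi 2. Rossi has the fewest and is eliminated.
Round 2: Petrov 5, Tanaka 4. Petrov has a majority.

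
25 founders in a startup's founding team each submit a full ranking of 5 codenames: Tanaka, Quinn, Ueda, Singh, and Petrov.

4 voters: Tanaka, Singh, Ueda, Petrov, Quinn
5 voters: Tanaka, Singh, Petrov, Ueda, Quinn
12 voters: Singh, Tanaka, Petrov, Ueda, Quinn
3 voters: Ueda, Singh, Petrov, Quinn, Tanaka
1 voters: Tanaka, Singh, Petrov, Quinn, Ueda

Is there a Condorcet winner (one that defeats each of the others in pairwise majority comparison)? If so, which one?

Singh

Head-to-head results (25 voters total):
Tanaka vs Quinn: Tanaka wins 22–3.
Tanaka vs Ueda: Tanaka wins 22–3.
Tanaka vs Singh: Singh wins 15–10.
Tanaka vs Petrov: Tanaka wins 22–3.
Quinn vs Ueda: Ueda wins 24–1.
Quinn vs Singh: Singh wins 25–0.
Quinn vs Petrov: Petrov wins 25–0.
Ueda vs Singh: Singh wins 22–3.
Ueda vs Petrov: Petrov wins 18–7.
Singh vs Petrov: Singh wins 25–0.
Singh beats each rival — Tanaka (15–10), Quinn (25–0), Ueda (22–3), Petrov (25–0) — so Singh is the Condorcet winner.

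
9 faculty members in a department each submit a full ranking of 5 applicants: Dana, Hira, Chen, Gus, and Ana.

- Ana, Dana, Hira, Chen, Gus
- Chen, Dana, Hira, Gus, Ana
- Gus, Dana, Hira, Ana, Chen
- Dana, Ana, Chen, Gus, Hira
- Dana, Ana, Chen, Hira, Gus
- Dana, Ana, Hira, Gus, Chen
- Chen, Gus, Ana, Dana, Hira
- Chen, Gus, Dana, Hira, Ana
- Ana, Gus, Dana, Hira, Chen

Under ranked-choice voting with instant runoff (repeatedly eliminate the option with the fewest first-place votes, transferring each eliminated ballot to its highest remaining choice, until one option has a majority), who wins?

Round 1: Dana 3, Chen 3, Ana 2, Gus 1, Hira 0. Hira has the fewest and is eliminated.
Round 2: Dana 3, Chen 3, Ana 2, Gus 1. Gus has the fewest and is eliminated.
Round 3: Dana 4, Chen 3, Ana 2. Ana has the fewest and is eliminated.
Round 4: Dana 6, Chen 3. Dana has a majority.

Dana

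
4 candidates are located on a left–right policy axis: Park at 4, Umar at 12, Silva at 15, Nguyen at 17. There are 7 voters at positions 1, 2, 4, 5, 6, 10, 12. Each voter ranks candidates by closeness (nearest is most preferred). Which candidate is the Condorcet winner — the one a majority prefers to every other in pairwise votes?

Park

With single-peaked preferences on a line, the Condorcet winner is the candidate closest to the median voter.
The median voter (position 5) is closest to Park at 4.
Check: Park vs Silva — voters closer to Park: 5 of 7.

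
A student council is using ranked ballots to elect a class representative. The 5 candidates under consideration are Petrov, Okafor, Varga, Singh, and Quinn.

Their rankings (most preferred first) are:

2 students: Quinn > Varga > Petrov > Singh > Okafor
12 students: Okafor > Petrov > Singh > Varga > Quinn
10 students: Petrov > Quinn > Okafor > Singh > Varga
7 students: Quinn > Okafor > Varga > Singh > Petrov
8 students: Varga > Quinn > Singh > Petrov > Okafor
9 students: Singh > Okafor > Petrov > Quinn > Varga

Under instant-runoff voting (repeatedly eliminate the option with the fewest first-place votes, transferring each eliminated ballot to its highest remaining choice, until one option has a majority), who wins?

Round 1: Okafor 12, Petrov 10, Singh 9, Quinn 9, Varga 8. Varga has the fewest and is eliminated.
Round 2: Quinn 17, Okafor 12, Petrov 10, Singh 9. Singh has the fewest and is eliminated.
Round 3: Okafor 21, Quinn 17, Petrov 10. Petrov has the fewest and is eliminated.
Round 4: Quinn 27, Okafor 21. Quinn has a majority.

Quinn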